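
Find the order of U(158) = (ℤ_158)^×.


U(n) is the group of units mod n; |U(n)| = φ(n)
|U(158)| = φ(158) = 78

|U(158) = (ℤ_158)^×| = 78


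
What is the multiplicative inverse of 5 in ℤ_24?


Use the extended Euclidean algorithm to write 1 = 5·s + 24·t; then s mod 24 is the inverse.
Euclidean algorithm:
  5 = 0·24 + 5
  24 = 4·5 + 4
  5 = 1·4 + 1
  4 = 4·1 + 0
gcd(5,24) = 1
Back-substitution gives: 5·(5) + 24·(-1) = 1
So 5⁻¹ ≡ 5 ≡ 5 (mod 24)
Check: 5 × 5 = 25 ≡ 1 (mod 24) ✓

5⁻¹ ≡ 5 (mod 24)


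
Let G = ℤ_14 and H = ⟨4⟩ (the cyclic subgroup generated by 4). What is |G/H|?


|⟨4⟩| = n / gcd(4, 14) = 14 / 2 = 7
H is normal (ℤ_14 is abelian).
|G/H| = |G| / |H| = 14 / 7 = 2

|G/H| = 2


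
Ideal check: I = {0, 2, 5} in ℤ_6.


Check ideal conditions for I = {0, 2, 5} in ℤ_6:
(1) I is an additive subgroup? No
(2) For r ∈ ℤ_6 and a ∈ I: r·a ∈ I? No  [counterexample: r=2, a=2, r·a mod 6 = 4 ∉ I]

No, I is not an ideal of ℤ_6


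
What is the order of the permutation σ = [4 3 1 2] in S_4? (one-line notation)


Cycle decomposition: (1 4 2 3)
Cycle lengths: 4
Order = lcm(4) = 4

ord(σ) = 4


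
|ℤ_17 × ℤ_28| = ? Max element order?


|ℤ_17 × ℤ_28| = 17 × 28 = 476
Max element order = lcm(17,28) = 476
Cyclic? Yes (gcd=1)

|ℤ_17×ℤ_28| = 476, max element order = 476


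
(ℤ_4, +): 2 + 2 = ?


Operation: addition mod 4
2 + 2 = (a + b) mod 4 with a = 2, b = 2

2 + 2 = 0


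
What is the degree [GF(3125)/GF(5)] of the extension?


GF(3125) = GF(5^5), so the extension degree is 5

[GF(3125)/GF(5)] = 5


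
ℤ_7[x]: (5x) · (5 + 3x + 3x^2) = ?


Expand and collect like terms; reduce coefficients mod 7:
x^0: 0·5 = 0 ≡ 0 (mod 7)
x^1: 0·3 + 5·5 = 25 ≡ 4 (mod 7)
x^2: 0·3 + 5·3 = 15 ≡ 1 (mod 7)
x^3: 5·3 = 15 ≡ 1 (mod 7)
Result: 4x + x^2 + x^3

f · g = 4x + x^2 + x^3


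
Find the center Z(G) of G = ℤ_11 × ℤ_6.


Z(G) = {g ∈ G | gx = xg for all x ∈ G}
Direct product of abelian groups is abelian, so Z(G) = G

Z(ℤ_11 × ℤ_6) = ℤ_11 × ℤ_6


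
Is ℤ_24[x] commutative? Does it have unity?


ℤ_24 has zero divisors (2·12 ≡ 0), and these lift to constant zero divisors in ℤ_24[x]; so not an integral domain
Commutative: Yes
Integral domain: No
Has unity: Yes

ℤ_24[x]: Commutative=Yes, Unity=Yes


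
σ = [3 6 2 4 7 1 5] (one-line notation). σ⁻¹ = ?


To find σ⁻¹, swap domain and range:
σ(1) = 3 → σ⁻¹(3) = 1
σ(2) = 6 → σ⁻¹(6) = 2
σ(3) = 2 → σ⁻¹(2) = 3
σ(4) = 4 → σ⁻¹(4) = 4
σ(5) = 7 → σ⁻¹(7) = 5
σ(6) = 1 → σ⁻¹(1) = 6
σ(7) = 5 → σ⁻¹(5) = 7

σ⁻¹ = [6 3 1 4 7 2 5]


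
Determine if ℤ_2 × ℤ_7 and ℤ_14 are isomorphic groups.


Comparing ℤ_2 × ℤ_7 and ℤ_14:
gcd(2,7) = 1, so ℤ_2 × ℤ_7 ≅ ℤ_14 (CRT)

Yes, ℤ_2 × ℤ_7 ≅ ℤ_14


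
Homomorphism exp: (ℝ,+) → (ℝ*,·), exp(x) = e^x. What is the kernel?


Kernel = preimage of identity
ker(exp) = {x ∈ ℝ | e^x = 1} = {0}

ker(exp) = {0}


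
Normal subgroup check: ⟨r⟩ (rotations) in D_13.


H = ⟨r⟩ (rotations) in D_13
The rotation subgroup ⟨r⟩ has index 2 in D_13, so it is normal

Yes, normal subgroup


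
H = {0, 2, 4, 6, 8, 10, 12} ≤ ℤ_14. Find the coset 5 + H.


5 + H = {5 + h (mod 14) : h ∈ H}
5+0=5, 5+2=7, 5+4=9, 5+6=11, 5+8=13, 5+10=1, 5+12=3
5 + H = {1, 3, 5, 7, 9, 11, 13} = 1 + H

5 + H = {1, 3, 5, 7, 9, 11, 13}


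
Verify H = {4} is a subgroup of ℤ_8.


Subgroup test for H = {4} in (ℤ_8, +):
(1) 0 ∈ H? No
(2) Closure: for all a,b ∈ H, (a+b) mod 8 ∈ H? No  [counterexample: 4 + 4 = 0 ∉ H]
(3) Inverses: for all a ∈ H, -a mod 8 ∈ H? Yes

No, H is not a subgroup of ℤ_8


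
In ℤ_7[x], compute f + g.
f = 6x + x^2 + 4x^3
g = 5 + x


Add coefficients mod 7:
x^0: 0 + 5 = 5 (mod 7)
x^1: 6 + 1 = 0 (mod 7)
x^2: 1 + 0 = 1 (mod 7)
x^3: 4 + 0 = 4 (mod 7)
Result: 5 + x^2 + 4x^3

f + g = 5 + x^2 + 4x^3


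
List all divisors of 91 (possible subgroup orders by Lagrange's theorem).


Lagrange's theorem: |H| divides |G|
|G| = 91
Divisors of 91: 1, 7, 13, 91

Possible subgroup orders: {1, 7, 13, 91}


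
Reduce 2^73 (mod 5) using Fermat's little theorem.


Fermat's little theorem: if p is prime and gcd(a,p)=1, then a^(p-1) ≡ 1 (mod p)
p = 5 is prime, gcd(2,5) = 1
Reduce exponent: 73 mod 4 = 1
So 2^73 ≡ 2^1 (mod 5)
2^1 mod 5 = 2

2^73 ≡ 2 (mod 5)


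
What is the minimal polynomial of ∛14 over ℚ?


∛14 satisfies x³ - 14 = 0, irreducible over ℚ (no rational root; 14 is not a perfect cube)

Minimal polynomial: x³ - 14


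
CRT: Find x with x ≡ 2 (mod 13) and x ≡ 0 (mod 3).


m₁ = 13, m₂ = 3, gcd = 1, so CRT applies. M = m₁·m₂ = 39
Let M₁ = M/m₁ = 3, M₂ = M/m₂ = 13
Find y₁ ≡ M₁⁻¹ (mod m₁): 3⁻¹ ≡ 9 (mod 13)
Find y₂ ≡ M₂⁻¹ (mod m₂): 13⁻¹ ≡ 1 (mod 3)
x = a₁·M₁·y₁ + a₂·M₂·y₂ = 2·3·9 + 0·13·1 = 54
Reduce mod 39: x ≡ 15
Check: 15 mod 13 = 2 ✓, 15 mod 3 = 0 ✓

x ≡ 15 (mod 39)


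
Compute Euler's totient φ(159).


Factor n: 159 = 3 × 53
φ(n) = n · ∏(1 - 1/p) over distinct primes p | n
φ(159) = 159 · (1 - 1/3) · (1 - 1/53) = 104

φ(159) = 104


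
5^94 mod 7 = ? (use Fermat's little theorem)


Fermat's little theorem: if p is prime and gcd(a,p)=1, then a^(p-1) ≡ 1 (mod p)
p = 7 is prime, gcd(5,7) = 1
Reduce exponent: 94 mod 6 = 4
So 5^94 ≡ 5^4 (mod 7)
5^4 mod 7 = 2

5^94 ≡ 2 (mod 7)


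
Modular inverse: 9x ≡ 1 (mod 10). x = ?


Use the extended Euclidean algorithm to write 1 = 9·s + 10·t; then s mod 10 is the inverse.
Euclidean algorithm:
  9 = 0·10 + 9
  10 = 1·9 + 1
  9 = 9·1 + 0
gcd(9,10) = 1
Back-substitution gives: 9·(-1) + 10·(1) = 1
So 9⁻¹ ≡ -1 ≡ 9 (mod 10)
Check: 9 × 9 = 81 ≡ 1 (mod 10) ✓

9⁻¹ ≡ 9 (mod 10)


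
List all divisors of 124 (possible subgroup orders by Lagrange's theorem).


Lagrange's theorem: |H| divides |G|
|G| = 124
Divisors of 124: 1, 2, 4, 31, 62, 124

Possible subgroup orders: {1, 2, 4, 31, 62, 124}


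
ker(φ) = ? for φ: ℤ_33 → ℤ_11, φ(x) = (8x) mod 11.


Kernel = preimage of identity
ker(φ) = {x ∈ ℤ_33 : 8x ≡ 0 (mod 11)}. Since 11 | 33, φ is well-defined. The kernel is the cyclic subgroup ⟨11⟩ of ℤ_33 (order 3), i.e. {0, 11, 22}

ker(φ) = {0, 11, 22}


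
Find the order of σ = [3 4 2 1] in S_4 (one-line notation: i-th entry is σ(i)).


Cycle decomposition: (1 3 2 4)
Cycle lengths: 4
Order = lcm(4) = 4

ord(σ) = 4


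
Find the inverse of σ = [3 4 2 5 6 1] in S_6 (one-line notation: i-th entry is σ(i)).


To find σ⁻¹, swap domain and range:
σ(1) = 3 → σ⁻¹(3) = 1
σ(2) = 4 → σ⁻¹(4) = 2
σ(3) = 2 → σ⁻¹(2) = 3
σ(4) = 5 → σ⁻¹(5) = 4
σ(5) = 6 → σ⁻¹(6) = 5
σ(6) = 1 → σ⁻¹(1) = 6

σ⁻¹ = [6 3 1 2 4 5]


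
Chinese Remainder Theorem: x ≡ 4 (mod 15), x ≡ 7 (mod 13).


m₁ = 15, m₂ = 13, gcd = 1, so CRT applies. M = m₁·m₂ = 195
Let M₁ = M/m₁ = 13, M₂ = M/m₂ = 15
Find y₁ ≡ M₁⁻¹ (mod m₁): 13⁻¹ ≡ 7 (mod 15)
Find y₂ ≡ M₂⁻¹ (mod m₂): 15⁻¹ ≡ 7 (mod 13)
x = a₁·M₁·y₁ + a₂·M₂·y₂ = 4·13·7 + 7·15·7 = 1099
Reduce mod 195: x ≡ 124
Check: 124 mod 15 = 4 ✓, 124 mod 13 = 7 ✓

x ≡ 124 (mod 195)


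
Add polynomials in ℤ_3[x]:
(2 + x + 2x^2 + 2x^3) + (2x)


Add coefficients mod 3:
x^0: 2 + 0 = 2 (mod 3)
x^1: 1 + 2 = 0 (mod 3)
x^2: 2 + 0 = 2 (mod 3)
x^3: 2 + 0 = 2 (mod 3)
Result: 2 + 2x^2 + 2x^3

f + g = 2 + 2x^2 + 2x^3


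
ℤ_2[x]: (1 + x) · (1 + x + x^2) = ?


Expand and collect like terms; reduce coefficients mod 2:
x^0: 1·1 = 1 ≡ 1 (mod 2)
x^1: 1·1 + 1·1 = 2 ≡ 0 (mod 2)
x^2: 1·1 + 1·1 = 2 ≡ 0 (mod 2)
x^3: 1·1 = 1 ≡ 1 (mod 2)
Result: 1 + x^3

f · g = 1 + x^3


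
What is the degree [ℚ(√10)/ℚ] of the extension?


√10 has minimal polynomial x² - 10 (irreducible over ℚ since 10 is squarefree)

[ℚ(√10)/ℚ] = 2


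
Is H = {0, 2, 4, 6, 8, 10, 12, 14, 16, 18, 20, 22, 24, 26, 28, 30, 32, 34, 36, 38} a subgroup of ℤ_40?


Subgroup test for H = {0, 2, 4, 6, 8, 10, 12, 14, 16, 18, 20, 22, 24, 26, 28, 30, 32, 34, 36, 38} in (ℤ_40, +):
(1) 0 ∈ H? Yes
(2) Closure: for all a,b ∈ H, (a+b) mod 40 ∈ H? Yes
(3) Inverses: for all a ∈ H, -a mod 40 ∈ H? Yes

Yes, H is a subgroup of ℤ_40


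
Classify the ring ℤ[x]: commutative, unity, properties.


Polynomial ring over ℤ (an integral domain) is a commutative integral domain with unity 1
Commutative: Yes
Integral domain: Yes
Has unity: Yes

ℤ[x]: Commutative=Yes, Unity=Yes


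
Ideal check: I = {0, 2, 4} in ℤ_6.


Check ideal conditions for I = {0, 2, 4} in ℤ_6:
(1) I is an additive subgroup? Yes
(2) For r ∈ ℤ_6 and a ∈ I: r·a ∈ I? Yes

Yes, I is an ideal of ℤ_6


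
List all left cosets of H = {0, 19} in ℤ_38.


H = {0, 19}, |H| = 2
Number of cosets = |G|/|H| = 38/2 = 19
0 + H = {0, 19}
1 + H = {1, 20}
2 + H = {2, 21}
3 + H = {3, 22}
4 + H = {4, 23}
5 + H = {5, 24}
6 + H = {6, 25}
7 + H = {7, 26}
8 + H = {8, 27}
9 + H = {9, 28}
10 + H = {10, 29}
11 + H = {11, 30}
12 + H = {12, 31}
13 + H = {13, 32}
14 + H = {14, 33}
15 + H = {15, 34}
16 + H = {16, 35}
17 + H = {17, 36}
18 + H = {18, 37}

Cosets: 0+H={0,19}; 1+H={1,20}; 2+H={2,21}; 3+H={3,22}; 4+H={4,23}; 5+H={5,24}; 6+H={6,25}; 7+H={7,26}; 8+H={8,27}; 9+H={9,28}; 10+H={10,29}; 11+H={11,30}; 12+H={12,31}; 13+H={13,32}; 14+H={14,33}; 15+H={15,34}; 16+H={16,35}; 17+H={17,36}; 18+H={18,37}


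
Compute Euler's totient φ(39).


Factor n: 39 = 3 × 13
φ(n) = n · ∏(1 - 1/p) over distinct primes p | n
φ(39) = 39 · (1 - 1/3) · (1 - 1/13) = 24

φ(39) = 24


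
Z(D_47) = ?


Z(G) = {g ∈ G | gx = xg for all x ∈ G}
For odd n, Z(D_n) = {e}: no nontrivial rotation commutes with all reflections

Z(D_47) = {e}


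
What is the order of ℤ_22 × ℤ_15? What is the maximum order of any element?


|ℤ_22 × ℤ_15| = 22 × 15 = 330
Max element order = lcm(22,15) = 330
Cyclic? Yes (gcd=1)

|ℤ_22×ℤ_15| = 330, max element order = 330


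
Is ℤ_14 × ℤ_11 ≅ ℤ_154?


Comparing ℤ_14 × ℤ_11 and ℤ_154:
gcd(14,11) = 1, so ℤ_14 × ℤ_11 ≅ ℤ_154 (CRT)

Yes, ℤ_14 × ℤ_11 ≅ ℤ_154


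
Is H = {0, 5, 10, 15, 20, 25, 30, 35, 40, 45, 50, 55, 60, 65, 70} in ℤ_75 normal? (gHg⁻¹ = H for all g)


H = {0, 5, 10, 15, 20, 25, 30, 35, 40, 45, 50, 55, 60, 65, 70} in ℤ_75
ℤ_75 is abelian; every subgroup of an abelian group is normal

Yes, normal subgroup


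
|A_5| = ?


|A_n| = n!/2 (even permutations)
|A_5| = 5!/2 = 120/2 = 60

|A_5| = 60


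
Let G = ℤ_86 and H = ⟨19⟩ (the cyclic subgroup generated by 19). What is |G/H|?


|⟨19⟩| = n / gcd(19, 86) = 86 / 1 = 86
H is normal (ℤ_86 is abelian).
|G/H| = |G| / |H| = 86 / 86 = 1

|G/H| = 1


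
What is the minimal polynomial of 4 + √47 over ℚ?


Let α = 4 + √47. Then α - 4 = √47, so (α - 4)² = 47, giving α² - 8α - 31 = 0. Degree 2 and α ∉ ℚ, so this is the minimal polynomial.

Minimal polynomial: x² - 8x - 31


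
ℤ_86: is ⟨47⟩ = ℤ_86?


g generates ℤ_n iff gcd(g, n) = 1
gcd(47, 86) = 1
Since gcd = 1, 47 is a generator.

Yes, 47 generates ℤ_86


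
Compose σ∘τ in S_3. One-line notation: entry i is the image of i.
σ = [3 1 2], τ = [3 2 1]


σ∘τ: apply τ first, then σ
1 →τ 3 →σ 2
2 →τ 2 →σ 1
3 →τ 1 →σ 3

σ∘τ = [2 1 3]


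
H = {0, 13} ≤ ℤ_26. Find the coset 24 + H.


24 + H = {24 + h (mod 26) : h ∈ H}
24+0=24, 24+13=11
24 + H = {11, 24} = 11 + H

24 + H = {11, 24}


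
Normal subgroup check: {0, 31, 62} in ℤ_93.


H = {0, 31, 62} in ℤ_93
ℤ_93 is abelian; every subgroup of an abelian group is normal

Yes, normal subgroup


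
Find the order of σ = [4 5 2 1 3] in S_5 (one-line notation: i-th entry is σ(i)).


Cycle decomposition: (1 4) (2 5 3)
Cycle lengths: 2, 3
Order = lcm(2, 3) = 6

ord(σ) = 6


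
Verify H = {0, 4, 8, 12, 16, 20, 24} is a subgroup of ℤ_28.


Subgroup test for H = {0, 4, 8, 12, 16, 20, 24} in (ℤ_28, +):
(1) 0 ∈ H? Yes
(2) Closure: for all a,b ∈ H, (a+b) mod 28 ∈ H? Yes
(3) Inverses: for all a ∈ H, -a mod 28 ∈ H? Yes

Yes, H is a subgroup of ℤ_28


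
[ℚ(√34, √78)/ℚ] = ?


[ℚ(√34,√78):ℚ] = [ℚ(√34,√78):ℚ(√34)]·[ℚ(√34):ℚ] = 2·2 = 4

[ℚ(√34, √78)/ℚ] = 4


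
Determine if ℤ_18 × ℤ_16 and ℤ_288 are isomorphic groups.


Comparing ℤ_18 × ℤ_16 and ℤ_288:
gcd(18,16) = 2 ≠ 1. Max element order in ℤ_18×ℤ_16 is lcm(18,16) = 144 < 288, so it has no element of order 288

No, ℤ_18 × ℤ_16 ≇ ℤ_288


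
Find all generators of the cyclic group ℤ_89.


g generates ℤ_n iff gcd(g,n) = 1
Prime factors of 89: 89
Generators are g ∈ {1,...,88} not divisible by any of these primes.
Generators: {1, 2, 3, 4, 5, 6, 7, 8, 9, 10, 11, 12, 13, 14, 15, 16, 17, 18, 19, 20, 21, 22, 23, 24, 25, 26, 27, 28, 29, 30, 31, 32, 33, 34, 35, 36, 37, 38, 39, 40, 41, 42, 43, 44, 45, 46, 47, 48, 49, 50, 51, 52, 53, 54, 55, 56, 57, 58, 59, 60, 61, 62, 63, 64, 65, 66, 67, 68, 69, 70, 71, 72, 73, 74, 75, 76, 77, 78, 79, 80, 81, 82, 83, 84, 85, 86, 87, 88}
Number of generators = φ(89) = 88

Generators of ℤ_89 = {1, 2, 3, 4, 5, 6, 7, 8, 9, 10, 11, 12, 13, 14, 15, 16, 17, 18, 19, 20, 21, 22, 23, 24, 25, 26, 27, 28, 29, 30, 31, 32, 33, 34, 35, 36, 37, 38, 39, 40, 41, 42, 43, 44, 45, 46, 47, 48, 49, 50, 51, 52, 53, 54, 55, 56, 57, 58, 59, 60, 61, 62, 63, 64, 65, 66, 67, 68, 69, 70, 71, 72, 73, 74, 75, 76, 77, 78, 79, 80, 81, 82, 83, 84, 85, 86, 87, 88}


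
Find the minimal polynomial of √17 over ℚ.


√17 satisfies x² - 17 = 0, irreducible over ℚ since 17 is squarefree

Minimal polynomial: x² - 17


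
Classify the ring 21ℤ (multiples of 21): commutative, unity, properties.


21ℤ is a commutative ring under +,× but has no multiplicative identity (1 ∉ 21ℤ); it has no zero divisors, but without unity it is not an integral domain
Commutative: Yes
Integral domain: No
Has unity: No

21ℤ (multiples of 21): Commutative=Yes, Unity=No


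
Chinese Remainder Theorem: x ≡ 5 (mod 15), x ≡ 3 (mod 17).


m₁ = 15, m₂ = 17, gcd = 1, so CRT applies. M = m₁·m₂ = 255
Let M₁ = M/m₁ = 17, M₂ = M/m₂ = 15
Find y₁ ≡ M₁⁻¹ (mod m₁): 17⁻¹ ≡ 8 (mod 15)
Find y₂ ≡ M₂⁻¹ (mod m₂): 15⁻¹ ≡ 8 (mod 17)
x = a₁·M₁·y₁ + a₂·M₂·y₂ = 5·17·8 + 3·15·8 = 1040
Reduce mod 255: x ≡ 20
Check: 20 mod 15 = 5 ✓, 20 mod 17 = 3 ✓

x ≡ 20 (mod 255)


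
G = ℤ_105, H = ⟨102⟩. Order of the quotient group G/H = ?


|⟨102⟩| = n / gcd(102, 105) = 105 / 3 = 35
H is normal (ℤ_105 is abelian).
|G/H| = |G| / |H| = 105 / 35 = 3

|G/H| = 3


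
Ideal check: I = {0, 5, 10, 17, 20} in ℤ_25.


Check ideal conditions for I = {0, 5, 10, 17, 20} in ℤ_25:
(1) I is an additive subgroup? No
(2) For r ∈ ℤ_25 and a ∈ I: r·a ∈ I? No  [counterexample: r=2, a=17, r·a mod 25 = 9 ∉ I]

No, I is not an ideal of ℤ_25


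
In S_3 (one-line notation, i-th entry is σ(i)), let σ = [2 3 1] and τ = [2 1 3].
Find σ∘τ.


σ∘τ: apply τ first, then σ
1 →τ 2 →σ 3
2 →τ 1 →σ 2
3 →τ 3 →σ 1

σ∘τ = [3 2 1]


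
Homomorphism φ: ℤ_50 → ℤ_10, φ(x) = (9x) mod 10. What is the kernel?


Kernel = preimage of identity
ker(φ) = {x ∈ ℤ_50 : 9x ≡ 0 (mod 10)}. Since 10 | 50, φ is well-defined. The kernel is the cyclic subgroup ⟨10⟩ of ℤ_50 (order 5), i.e. {0, 10, 20, 30, 40}

ker(φ) = {0, 10, 20, 30, 40}


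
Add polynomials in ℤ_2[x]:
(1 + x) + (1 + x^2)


Add coefficients mod 2:
x^0: 1 + 1 = 0 (mod 2)
x^1: 1 + 0 = 1 (mod 2)
x^2: 0 + 1 = 1 (mod 2)
Result: x + x^2

f + g = x + x^2


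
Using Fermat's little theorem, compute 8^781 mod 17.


Fermat's little theorem: if p is prime and gcd(a,p)=1, then a^(p-1) ≡ 1 (mod p)
p = 17 is prime, gcd(8,17) = 1
Reduce exponent: 781 mod 16 = 13
So 8^781 ≡ 8^13 (mod 17)
8^13 mod 17 = 9

8^781 ≡ 9 (mod 17)


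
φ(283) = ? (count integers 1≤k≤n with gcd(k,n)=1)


Factor n: 283 = 283
φ(n) = n · ∏(1 - 1/p) over distinct primes p | n
φ(283) = 283 · (1 - 1/283) = 282

φ(283) = 282


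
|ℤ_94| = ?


ℤ_n has n elements.

|ℤ_94| = 94


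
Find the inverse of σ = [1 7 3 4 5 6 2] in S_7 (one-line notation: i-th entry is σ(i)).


To find σ⁻¹, swap domain and range:
σ(1) = 1 → σ⁻¹(1) = 1
σ(2) = 7 → σ⁻¹(7) = 2
σ(3) = 3 → σ⁻¹(3) = 3
σ(4) = 4 → σ⁻¹(4) = 4
σ(5) = 5 → σ⁻¹(5) = 5
σ(6) = 6 → σ⁻¹(6) = 6
σ(7) = 2 → σ⁻¹(2) = 7

σ⁻¹ = [1 7 3 4 5 6 2]


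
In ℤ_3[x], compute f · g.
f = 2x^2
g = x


Expand and collect like terms; reduce coefficients mod 3:
x^0: 0·0 = 0 ≡ 0 (mod 3)
x^1: 0·1 + 0·0 = 0 ≡ 0 (mod 3)
x^2: 0·1 + 2·0 = 0 ≡ 0 (mod 3)
x^3: 2·1 = 2 ≡ 2 (mod 3)
Result: 2x^3

f · g = 2x^3


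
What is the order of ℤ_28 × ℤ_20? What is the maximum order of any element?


|ℤ_28 × ℤ_20| = 28 × 20 = 560
Max element order = lcm(28,20) = 140
Cyclic? No (gcd=4)

|ℤ_28×ℤ_20| = 560, max element order = 140


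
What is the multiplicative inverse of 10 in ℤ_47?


Use the extended Euclidean algorithm to write 1 = 10·s + 47·t; then s mod 47 is the inverse.
Euclidean algorithm:
  10 = 0·47 + 10
  47 = 4·10 + 7
  10 = 1·7 + 3
  7 = 2·3 + 1
  3 = 3·1 + 0
gcd(10,47) = 1
Back-substitution gives: 10·(-14) + 47·(3) = 1
So 10⁻¹ ≡ -14 ≡ 33 (mod 47)
Check: 10 × 33 = 330 ≡ 1 (mod 47) ✓

10⁻¹ ≡ 33 (mod 47)


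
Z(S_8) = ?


Z(G) = {g ∈ G | gx = xg for all x ∈ G}
S_n is non-abelian for n ≥ 3; Z(S_8) is trivial

Z(S_8) = {e}


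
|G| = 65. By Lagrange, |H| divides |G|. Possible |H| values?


Lagrange's theorem: |H| divides |G|
|G| = 65
Divisors of 65: 1, 5, 13, 65

Possible subgroup orders: {1, 5, 13, 65}


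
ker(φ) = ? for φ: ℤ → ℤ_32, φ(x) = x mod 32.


Kernel = preimage of identity
ker(φ) = {x ∈ ℤ : x ≡ 0 (mod 32)} = 32ℤ = {0, ±32, ±64, ...}

ker(φ) = 32ℤ


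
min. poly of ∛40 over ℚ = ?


∛40 satisfies x³ - 40 = 0, irreducible over ℚ (no rational root; 40 is not a perfect cube)

Minimal polynomial: x³ - 40


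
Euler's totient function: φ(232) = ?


Factor n: 232 = 2^3 × 29
φ(n) = n · ∏(1 - 1/p) over distinct primes p | n
φ(232) = 232 · (1 - 1/2) · (1 - 1/29) = 112

φ(232) = 112


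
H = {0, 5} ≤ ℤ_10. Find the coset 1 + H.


1 + H = {1 + h (mod 10) : h ∈ H}
1+0=1, 1+5=6

1 + H = {1, 6}


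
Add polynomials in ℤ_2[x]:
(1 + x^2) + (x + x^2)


Add coefficients mod 2:
x^0: 1 + 0 = 1 (mod 2)
x^1: 0 + 1 = 1 (mod 2)
x^2: 1 + 1 = 0 (mod 2)
Result: 1 + x

f + g = 1 + x


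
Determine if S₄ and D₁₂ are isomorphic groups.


Comparing S₄ and D₁₂:
S₄ has trivial center; D₁₂ has center {e, r⁶}

No, S₄ ≇ D₁₂


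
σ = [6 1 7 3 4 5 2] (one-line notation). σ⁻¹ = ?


To find σ⁻¹, swap domain and range:
σ(1) = 6 → σ⁻¹(6) = 1
σ(2) = 1 → σ⁻¹(1) = 2
σ(3) = 7 → σ⁻¹(7) = 3
σ(4) = 3 → σ⁻¹(3) = 4
σ(5) = 4 → σ⁻¹(4) = 5
σ(6) = 5 → σ⁻¹(5) = 6
σ(7) = 2 → σ⁻¹(2) = 7

σ⁻¹ = [2 7 4 5 6 1 3]


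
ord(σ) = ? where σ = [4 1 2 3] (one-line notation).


Cycle decomposition: (1 4 3 2)
Cycle lengths: 4
Order = lcm(4) = 4

ord(σ) = 4


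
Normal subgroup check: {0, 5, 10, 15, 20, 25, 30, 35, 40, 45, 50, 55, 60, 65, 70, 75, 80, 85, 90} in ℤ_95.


H = {0, 5, 10, 15, 20, 25, 30, 35, 40, 45, 50, 55, 60, 65, 70, 75, 80, 85, 90} in ℤ_95
ℤ_95 is abelian; every subgroup of an abelian group is normal

Yes, normal subgroup


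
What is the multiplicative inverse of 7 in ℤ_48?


Use the extended Euclidean algorithm to write 1 = 7·s + 48·t; then s mod 48 is the inverse.
Euclidean algorithm:
  7 = 0·48 + 7
  48 = 6·7 + 6
  7 = 1·6 + 1
  6 = 6·1 + 0
gcd(7,48) = 1
Back-substitution gives: 7·(7) + 48·(-1) = 1
So 7⁻¹ ≡ 7 ≡ 7 (mod 48)
Check: 7 × 7 = 49 ≡ 1 (mod 48) ✓

7⁻¹ ≡ 7 (mod 48)


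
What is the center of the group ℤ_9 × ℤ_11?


Z(G) = {g ∈ G | gx = xg for all x ∈ G}
Direct product of abelian groups is abelian, so Z(G) = G

Z(ℤ_9 × ℤ_11) = ℤ_9 × ℤ_11


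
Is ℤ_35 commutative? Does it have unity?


ℤ_35 is a commutative ring with unity 1; 35 = 5×7 is composite, so 5·7 ≡ 0 gives zero divisors (not an integral domain)
Commutative: Yes
Integral domain: No
Has unity: Yes

ℤ_35: Commutative=Yes, Unity=Yes


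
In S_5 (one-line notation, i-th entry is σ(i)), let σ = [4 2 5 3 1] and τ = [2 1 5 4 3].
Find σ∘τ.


σ∘τ: apply τ first, then σ
1 →τ 2 →σ 2
2 →τ 1 →σ 4
3 →τ 5 →σ 1
4 →τ 4 →σ 3
5 →τ 3 →σ 5

σ∘τ = [2 4 1 3 5]


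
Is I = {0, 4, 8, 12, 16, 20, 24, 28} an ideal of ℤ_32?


Check ideal conditions for I = {0, 4, 8, 12, 16, 20, 24, 28} in ℤ_32:
(1) I is an additive subgroup? Yes
(2) For r ∈ ℤ_32 and a ∈ I: r·a ∈ I? Yes

Yes, I is an ideal of ℤ_32


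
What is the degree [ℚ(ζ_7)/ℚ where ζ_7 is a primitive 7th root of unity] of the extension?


[ℚ(ζ_n):ℚ] = deg Φ_n(x) = φ(n). Here φ(7) = 6

[ℚ(ζ_7)/ℚ where ζ_7 is a primitive 7th root of unity] = 6


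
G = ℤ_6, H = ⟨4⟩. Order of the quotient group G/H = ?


|⟨4⟩| = n / gcd(4, 6) = 6 / 2 = 3
H is normal (ℤ_6 is abelian).
|G/H| = |G| / |H| = 6 / 3 = 2

|G/H| = 2


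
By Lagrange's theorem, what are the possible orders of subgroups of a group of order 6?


Lagrange's theorem: |H| divides |G|
|G| = 6
Divisors of 6: 1, 2, 3, 6

Possible subgroup orders: {1, 2, 3, 6}


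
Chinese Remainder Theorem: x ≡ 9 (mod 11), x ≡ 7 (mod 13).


m₁ = 11, m₂ = 13, gcd = 1, so CRT applies. M = m₁·m₂ = 143
Let M₁ = M/m₁ = 13, M₂ = M/m₂ = 11
Find y₁ ≡ M₁⁻¹ (mod m₁): 13⁻¹ ≡ 6 (mod 11)
Find y₂ ≡ M₂⁻¹ (mod m₂): 11⁻¹ ≡ 6 (mod 13)
x = a₁·M₁·y₁ + a₂·M₂·y₂ = 9·13·6 + 7·11·6 = 1164
Reduce mod 143: x ≡ 20
Check: 20 mod 11 = 9 ✓, 20 mod 13 = 7 ✓

x ≡ 20 (mod 143)


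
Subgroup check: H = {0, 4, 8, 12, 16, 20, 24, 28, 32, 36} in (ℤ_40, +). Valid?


Subgroup test for H = {0, 4, 8, 12, 16, 20, 24, 28, 32, 36} in (ℤ_40, +):
(1) 0 ∈ H? Yes
(2) Closure: for all a,b ∈ H, (a+b) mod 40 ∈ H? Yes
(3) Inverses: for all a ∈ H, -a mod 40 ∈ H? Yes

Yes, H is a subgroup of ℤ_40


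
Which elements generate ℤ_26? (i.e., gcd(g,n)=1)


g generates ℤ_n iff gcd(g,n) = 1
Prime factors of 26: 2, 13
Generators are g ∈ {1,...,25} not divisible by any of these primes.
Generators: {1, 3, 5, 7, 9, 11, 15, 17, 19, 21, 23, 25}
Number of generators = φ(26) = 12

Generators of ℤ_26 = {1, 3, 5, 7, 9, 11, 15, 17, 19, 21, 23, 25}


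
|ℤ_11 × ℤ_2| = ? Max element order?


|ℤ_11 × ℤ_2| = 11 × 2 = 22
Max element order = lcm(11,2) = 22
Cyclic? Yes (gcd=1)

|ℤ_11×ℤ_2| = 22, max element order = 22


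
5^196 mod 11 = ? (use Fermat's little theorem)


Fermat's little theorem: if p is prime and gcd(a,p)=1, then a^(p-1) ≡ 1 (mod p)
p = 11 is prime, gcd(5,11) = 1
Reduce exponent: 196 mod 10 = 6
So 5^196 ≡ 5^6 (mod 11)
5^6 mod 11 = 5

5^196 ≡ 5 (mod 11)


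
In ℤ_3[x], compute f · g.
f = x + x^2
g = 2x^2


Expand and collect like terms; reduce coefficients mod 3:
x^0: 0·0 = 0 ≡ 0 (mod 3)
x^1: 0·0 + 1·0 = 0 ≡ 0 (mod 3)
x^2: 0·2 + 1·0 + 1·0 = 0 ≡ 0 (mod 3)
x^3: 1·2 + 1·0 = 2 ≡ 2 (mod 3)
x^4: 1·2 = 2 ≡ 2 (mod 3)
Result: 2x^3 + 2x^4

f · g = 2x^3 + 2x^4


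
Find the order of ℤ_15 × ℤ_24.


|A × B| = |A| · |B|
|ℤ_15 × ℤ_24| = 15 × 24 = 360

|ℤ_15 × ℤ_24| = 360


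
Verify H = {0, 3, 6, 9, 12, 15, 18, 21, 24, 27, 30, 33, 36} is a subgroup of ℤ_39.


Subgroup test for H = {0, 3, 6, 9, 12, 15, 18, 21, 24, 27, 30, 33, 36} in (ℤ_39, +):
(1) 0 ∈ H? Yes
(2) Closure: for all a,b ∈ H, (a+b) mod 39 ∈ H? Yes
(3) Inverses: for all a ∈ H, -a mod 39 ∈ H? Yes

Yes, H is a subgroup of ℤ_39


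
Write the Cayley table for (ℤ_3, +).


Elements: {0, 1, 2}
Operation: addition mod 3
Entry (a, b) = (a + b) mod 3

Cayley table:
  | 0 | 1 | 2
0 | 0 | 1 | 2
1 | 1 | 2 | 0
2 | 2 | 0 | 1


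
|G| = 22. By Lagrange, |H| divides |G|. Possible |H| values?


Lagrange's theorem: |H| divides |G|
|G| = 22
Divisors of 22: 1, 2, 11, 22

Possible subgroup orders: {1, 2, 11, 22}


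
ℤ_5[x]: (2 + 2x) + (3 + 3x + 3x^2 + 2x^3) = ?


Add coefficients mod 5:
x^0: 2 + 3 = 0 (mod 5)
x^1: 2 + 3 = 0 (mod 5)
x^2: 0 + 3 = 3 (mod 5)
x^3: 0 + 2 = 2 (mod 5)
Result: 3x^2 + 2x^3

f + g = 3x^2 + 2x^3


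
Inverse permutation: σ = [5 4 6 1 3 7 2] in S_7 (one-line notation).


To find σ⁻¹, swap domain and range:
σ(1) = 5 → σ⁻¹(5) = 1
σ(2) = 4 → σ⁻¹(4) = 2
σ(3) = 6 → σ⁻¹(6) = 3
σ(4) = 1 → σ⁻¹(1) = 4
σ(5) = 3 → σ⁻¹(3) = 5
σ(6) = 7 → σ⁻¹(7) = 6
σ(7) = 2 → σ⁻¹(2) = 7

σ⁻¹ = [4 7 5 2 1 3 6]


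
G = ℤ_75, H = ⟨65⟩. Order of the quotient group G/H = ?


|⟨65⟩| = n / gcd(65, 75) = 75 / 5 = 15
H is normal (ℤ_75 is abelian).
|G/H| = |G| / |H| = 75 / 15 = 5

|G/H| = 5


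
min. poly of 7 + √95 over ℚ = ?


Let α = 7 + √95. Then α - 7 = √95, so (α - 7)² = 95, giving α² - 14α - 46 = 0. Degree 2 and α ∉ ℚ, so this is the minimal polynomial.

Minimal polynomial: x² - 14x - 46


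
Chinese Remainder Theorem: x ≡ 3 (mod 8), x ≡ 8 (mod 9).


m₁ = 8, m₂ = 9, gcd = 1, so CRT applies. M = m₁·m₂ = 72
Let M₁ = M/m₁ = 9, M₂ = M/m₂ = 8
Find y₁ ≡ M₁⁻¹ (mod m₁): 9⁻¹ ≡ 1 (mod 8)
Find y₂ ≡ M₂⁻¹ (mod m₂): 8⁻¹ ≡ 8 (mod 9)
x = a₁·M₁·y₁ + a₂·M₂·y₂ = 3·9·1 + 8·8·8 = 539
Reduce mod 72: x ≡ 35
Check: 35 mod 8 = 3 ✓, 35 mod 9 = 8 ✓

x ≡ 35 (mod 72)


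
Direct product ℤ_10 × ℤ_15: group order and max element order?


|ℤ_10 × ℤ_15| = 10 × 15 = 150
Max element order = lcm(10,15) = 30
Cyclic? No (gcd=5)

|ℤ_10×ℤ_15| = 150, max element order = 30


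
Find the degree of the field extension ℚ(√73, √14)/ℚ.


[ℚ(√73,√14):ℚ] = [ℚ(√73,√14):ℚ(√73)]·[ℚ(√73):ℚ] = 2·2 = 4

[ℚ(√73, √14)/ℚ] = 4


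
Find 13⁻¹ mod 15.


Use the extended Euclidean algorithm to write 1 = 13·s + 15·t; then s mod 15 is the inverse.
Euclidean algorithm:
  13 = 0·15 + 13
  15 = 1·13 + 2
  13 = 6·2 + 1
  2 = 2·1 + 0
gcd(13,15) = 1
Back-substitution gives: 13·(7) + 15·(-6) = 1
So 13⁻¹ ≡ 7 ≡ 7 (mod 15)
Check: 13 × 7 = 91 ≡ 1 (mod 15) ✓

13⁻¹ ≡ 7 (mod 15)


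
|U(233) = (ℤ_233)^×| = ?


U(n) is the group of units mod n; |U(n)| = φ(n)
|U(233)| = φ(233) = 232

|U(233) = (ℤ_233)^×| = 232


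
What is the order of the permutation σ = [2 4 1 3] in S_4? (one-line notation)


Cycle decomposition: (1 2 4 3)
Cycle lengths: 4
Order = lcm(4) = 4

ord(σ) = 4


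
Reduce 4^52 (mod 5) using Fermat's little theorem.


Fermat's little theorem: if p is prime and gcd(a,p)=1, then a^(p-1) ≡ 1 (mod p)
p = 5 is prime, gcd(4,5) = 1
Reduce exponent: 52 mod 4 = 0
So 4^52 ≡ 4^0 (mod 5)
4^0 = 1

4^52 ≡ 1 (mod 5)


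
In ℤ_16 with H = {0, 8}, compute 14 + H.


14 + H = {14 + h (mod 16) : h ∈ H}
14+0=14, 14+8=6
14 + H = {6, 14} = 6 + H

14 + H = {6, 14}


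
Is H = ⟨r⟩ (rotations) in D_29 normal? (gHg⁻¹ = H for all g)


H = ⟨r⟩ (rotations) in D_29
The rotation subgroup ⟨r⟩ has index 2 in D_29, so it is normal

Yes, normal subgroup


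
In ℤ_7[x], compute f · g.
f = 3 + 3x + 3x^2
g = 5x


Expand and collect like terms; reduce coefficients mod 7:
x^0: 3·0 = 0 ≡ 0 (mod 7)
x^1: 3·5 + 3·0 = 15 ≡ 1 (mod 7)
x^2: 3·5 + 3·0 = 15 ≡ 1 (mod 7)
x^3: 3·5 = 15 ≡ 1 (mod 7)
Result: x + x^2 + x^3

f · g = x + x^2 + x^3


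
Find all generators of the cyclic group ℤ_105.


g generates ℤ_n iff gcd(g,n) = 1
Prime factors of 105: 3, 5, 7
Generators are g ∈ {1,...,104} not divisible by any of these primes.
Generators: {1, 2, 4, 8, 11, 13, 16, 17, 19, 22, 23, 26, 29, 31, 32, 34, 37, 38, 41, 43, 44, 46, 47, 52, 53, 58, 59, 61, 62, 64, 67, 68, 71, 73, 74, 76, 79, 82, 83, 86, 88, 89, 92, 94, 97, 101, 103, 104}
Number of generators = φ(105) = 48

Generators of ℤ_105 = {1, 2, 4, 8, 11, 13, 16, 17, 19, 22, 23, 26, 29, 31, 32, 34, 37, 38, 41, 43, 44, 46, 47, 52, 53, 58, 59, 61, 62, 64, 67, 68, 71, 73, 74, 76, 79, 82, 83, 86, 88, 89, 92, 94, 97, 101, 103, 104}


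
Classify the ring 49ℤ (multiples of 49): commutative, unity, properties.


49ℤ is a commutative ring under +,× but has no multiplicative identity (1 ∉ 49ℤ); it has no zero divisors, but without unity it is not an integral domain
Commutative: Yes
Integral domain: No
Has unity: No

49ℤ (multiples of 49): Commutative=Yes, Unity=No


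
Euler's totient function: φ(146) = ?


Factor n: 146 = 2 × 73
φ(n) = n · ∏(1 - 1/p) over distinct primes p | n
φ(146) = 146 · (1 - 1/2) · (1 - 1/73) = 72

φ(146) = 72


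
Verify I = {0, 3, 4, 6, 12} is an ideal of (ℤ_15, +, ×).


Check ideal conditions for I = {0, 3, 4, 6, 12} in ℤ_15:
(1) I is an additive subgroup? No
(2) For r ∈ ℤ_15 and a ∈ I: r·a ∈ I? No  [counterexample: r=2, a=4, r·a mod 15 = 8 ∉ I]

No, I is not an ideal of ℤ_15


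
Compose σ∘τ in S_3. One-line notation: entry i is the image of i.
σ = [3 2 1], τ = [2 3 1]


σ∘τ: apply τ first, then σ
1 →τ 2 →σ 2
2 →τ 3 →σ 1
3 →τ 1 →σ 3

σ∘τ = [2 1 3]


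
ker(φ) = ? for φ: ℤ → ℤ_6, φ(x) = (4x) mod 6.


Kernel = preimage of identity
ker(φ) = {x ∈ ℤ : 4x ≡ 0 (mod 6)}. gcd(4,6) = 2, so 4x ≡ 0 (mod 6) ⟺ x ≡ 0 (mod 6/2 = 3). Hence ker(φ) = 3ℤ

ker(φ) = 3ℤ


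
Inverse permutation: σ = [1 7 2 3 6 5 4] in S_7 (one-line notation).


To find σ⁻¹, swap domain and range:
σ(1) = 1 → σ⁻¹(1) = 1
σ(2) = 7 → σ⁻¹(7) = 2
σ(3) = 2 → σ⁻¹(2) = 3
σ(4) = 3 → σ⁻¹(3) = 4
σ(5) = 6 → σ⁻¹(6) = 5
σ(6) = 5 → σ⁻¹(5) = 6
σ(7) = 4 → σ⁻¹(4) = 7

σ⁻¹ = [1 3 4 7 6 5 2]


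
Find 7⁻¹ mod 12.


Use the extended Euclidean algorithm to write 1 = 7·s + 12·t; then s mod 12 is the inverse.
Euclidean algorithm:
  7 = 0·12 + 7
  12 = 1·7 + 5
  7 = 1·5 + 2
  5 = 2·2 + 1
  2 = 2·1 + 0
gcd(7,12) = 1
Back-substitution gives: 7·(-5) + 12·(3) = 1
So 7⁻¹ ≡ -5 ≡ 7 (mod 12)
Check: 7 × 7 = 49 ≡ 1 (mod 12) ✓

7⁻¹ ≡ 7 (mod 12)


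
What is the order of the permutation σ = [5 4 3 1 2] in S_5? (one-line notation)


Cycle decomposition: (1 5 2 4)
Cycle lengths: 4
Order = lcm(4) = 4

ord(σ) = 4


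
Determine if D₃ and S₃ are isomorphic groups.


Comparing D₃ and S₃:
Both are the unique non-abelian group of order 6

Yes, D₃ ≅ S₃


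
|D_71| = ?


|D_n| = 2n (n rotations and n reflections)
|D_71| = 2×71 = 142

|D_71| = 142


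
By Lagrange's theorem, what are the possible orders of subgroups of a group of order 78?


Lagrange's theorem: |H| divides |G|
|G| = 78
Divisors of 78: 1, 2, 3, 6, 13, 26, 39, 78

Possible subgroup orders: {1, 2, 3, 6, 13, 26, 39, 78}


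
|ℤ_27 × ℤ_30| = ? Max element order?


|ℤ_27 × ℤ_30| = 27 × 30 = 810
Max element order = lcm(27,30) = 270
Cyclic? No (gcd=3)

|ℤ_27×ℤ_30| = 810, max element order = 270


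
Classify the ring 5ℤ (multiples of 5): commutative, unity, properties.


5ℤ is a commutative ring under +,× but has no multiplicative identity (1 ∉ 5ℤ); it has no zero divisors, but without unity it is not an integral domain
Commutative: Yes
Integral domain: No
Has unity: No

5ℤ (multiples of 5): Commutative=Yes, Unity=No


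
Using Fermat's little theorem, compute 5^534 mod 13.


Fermat's little theorem: if p is prime and gcd(a,p)=1, then a^(p-1) ≡ 1 (mod p)
p = 13 is prime, gcd(5,13) = 1
Reduce exponent: 534 mod 12 = 6
So 5^534 ≡ 5^6 (mod 13)
5^6 mod 13 = 12

5^534 ≡ 12 (mod 13)


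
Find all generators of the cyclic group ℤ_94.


g generates ℤ_n iff gcd(g,n) = 1
Prime factors of 94: 2, 47
Generators are g ∈ {1,...,93} not divisible by any of these primes.
Generators: {1, 3, 5, 7, 9, 11, 13, 15, 17, 19, 21, 23, 25, 27, 29, 31, 33, 35, 37, 39, 41, 43, 45, 49, 51, 53, 55, 57, 59, 61, 63, 65, 67, 69, 71, 73, 75, 77, 79, 81, 83, 85, 87, 89, 91, 93}
Number of generators = φ(94) = 46

Generators of ℤ_94 = {1, 3, 5, 7, 9, 11, 13, 15, 17, 19, 21, 23, 25, 27, 29, 31, 33, 35, 37, 39, 41, 43, 45, 49, 51, 53, 55, 57, 59, 61, 63, 65, 67, 69, 71, 73, 75, 77, 79, 81, 83, 85, 87, 89, 91, 93}


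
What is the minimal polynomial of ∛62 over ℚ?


∛62 satisfies x³ - 62 = 0, irreducible over ℚ (no rational root; 62 is not a perfect cube)

Minimal polynomial: x³ - 62


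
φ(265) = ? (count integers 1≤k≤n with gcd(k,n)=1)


Factor n: 265 = 5 × 53
φ(n) = n · ∏(1 - 1/p) over distinct primes p | n
φ(265) = 265 · (1 - 1/5) · (1 - 1/53) = 208

φ(265) = 208


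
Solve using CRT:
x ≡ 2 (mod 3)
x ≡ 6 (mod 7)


m₁ = 3, m₂ = 7, gcd = 1, so CRT applies. M = m₁·m₂ = 21
Let M₁ = M/m₁ = 7, M₂ = M/m₂ = 3
Find y₁ ≡ M₁⁻¹ (mod m₁): 7⁻¹ ≡ 1 (mod 3)
Find y₂ ≡ M₂⁻¹ (mod m₂): 3⁻¹ ≡ 5 (mod 7)
x = a₁·M₁·y₁ + a₂·M₂·y₂ = 2·7·1 + 6·3·5 = 104
Reduce mod 21: x ≡ 20
Check: 20 mod 3 = 2 ✓, 20 mod 7 = 6 ✓

x ≡ 20 (mod 21)


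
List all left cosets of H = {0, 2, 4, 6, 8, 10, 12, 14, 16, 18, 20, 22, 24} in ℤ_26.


H = {0, 2, 4, 6, 8, 10, 12, 14, 16, 18, 20, 22, 24}, |H| = 13
Number of cosets = |G|/|H| = 26/13 = 2
0 + H = {0, 2, 4, 6, 8, 10, 12, 14, 16, 18, 20, 22, 24}
1 + H = {1, 3, 5, 7, 9, 11, 13, 15, 17, 19, 21, 23, 25}

Cosets: 0+H={0,2,4,6,8,10,12,14,16,18,20,22,24}; 1+H={1,3,5,7,9,11,13,15,17,19,21,23,25}


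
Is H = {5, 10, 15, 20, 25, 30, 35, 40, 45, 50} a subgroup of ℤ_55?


Subgroup test for H = {5, 10, 15, 20, 25, 30, 35, 40, 45, 50} in (ℤ_55, +):
(1) 0 ∈ H? No
(2) Closure: for all a,b ∈ H, (a+b) mod 55 ∈ H? No  [counterexample: 5 + 50 = 0 ∉ H]
(3) Inverses: for all a ∈ H, -a mod 55 ∈ H? Yes

No, H is not a subgroup of ℤ_55


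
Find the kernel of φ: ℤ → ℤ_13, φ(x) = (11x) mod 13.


Kernel = preimage of identity
ker(φ) = {x ∈ ℤ : 11x ≡ 0 (mod 13)}. gcd(11,13) = 1, so 11x ≡ 0 (mod 13) ⟺ x ≡ 0 (mod 13/1 = 13). Hence ker(φ) = 13ℤ

ker(φ) = 13ℤ


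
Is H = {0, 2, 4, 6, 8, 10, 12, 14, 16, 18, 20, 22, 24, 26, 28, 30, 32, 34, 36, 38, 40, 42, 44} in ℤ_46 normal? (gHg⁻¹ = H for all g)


H = {0, 2, 4, 6, 8, 10, 12, 14, 16, 18, 20, 22, 24, 26, 28, 30, 32, 34, 36, 38, 40, 42, 44} in ℤ_46
ℤ_46 is abelian; every subgroup of an abelian group is normal

Yes, normal subgroup


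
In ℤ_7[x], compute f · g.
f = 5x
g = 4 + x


Expand and collect like terms; reduce coefficients mod 7:
x^0: 0·4 = 0 ≡ 0 (mod 7)
x^1: 0·1 + 5·4 = 20 ≡ 6 (mod 7)
x^2: 5·1 = 5 ≡ 5 (mod 7)
Result: 6x + 5x^2

f · g = 6x + 5x^2


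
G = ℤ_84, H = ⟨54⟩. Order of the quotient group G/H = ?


|⟨54⟩| = n / gcd(54, 84) = 84 / 6 = 14
H is normal (ℤ_84 is abelian).
|G/H| = |G| / |H| = 84 / 14 = 6

|G/H| = 6


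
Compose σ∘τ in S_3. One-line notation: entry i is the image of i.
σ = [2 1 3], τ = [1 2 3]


σ∘τ: apply τ first, then σ
1 →τ 1 →σ 2
2 →τ 2 →σ 1
3 →τ 3 →σ 3

σ∘τ = [2 1 3]


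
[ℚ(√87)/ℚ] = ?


√87 has minimal polynomial x² - 87 (irreducible over ℚ since 87 is squarefree)

[ℚ(√87)/ℚ] = 2


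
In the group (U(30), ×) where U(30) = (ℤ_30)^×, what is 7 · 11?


Operation: multiplication mod 30
7 · 11 = (a × b) mod 30 with a = 7, b = 11

7 · 11 = 17


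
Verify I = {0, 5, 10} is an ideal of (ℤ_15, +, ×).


Check ideal conditions for I = {0, 5, 10} in ℤ_15:
(1) I is an additive subgroup? Yes
(2) For r ∈ ℤ_15 and a ∈ I: r·a ∈ I? Yes

Yes, I is an ideal of ℤ_15


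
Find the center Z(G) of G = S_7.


Z(G) = {g ∈ G | gx = xg for all x ∈ G}
S_n is non-abelian for n ≥ 3; Z(S_7) is trivial

Z(S_7) = {e}


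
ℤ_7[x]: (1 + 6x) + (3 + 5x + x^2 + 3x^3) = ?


Add coefficients mod 7:
x^0: 1 + 3 = 4 (mod 7)
x^1: 6 + 5 = 4 (mod 7)
x^2: 0 + 1 = 1 (mod 7)
x^3: 0 + 3 = 3 (mod 7)
Result: 4 + 4x + x^2 + 3x^3

f + g = 4 + 4x + x^2 + 3x^3


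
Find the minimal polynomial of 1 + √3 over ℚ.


Let α = 1 + √3. Then α - 1 = √3, so (α - 1)² = 3, giving α² - 2α - 2 = 0. Degree 2 and α ∉ ℚ, so this is the minimal polynomial.

Minimal polynomial: x² - 2x - 2


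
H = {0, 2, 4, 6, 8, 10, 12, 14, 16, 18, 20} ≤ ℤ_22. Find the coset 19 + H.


19 + H = {19 + h (mod 22) : h ∈ H}
19+0=19, 19+2=21, 19+4=1, 19+6=3, 19+8=5, 19+10=7, 19+12=9, 19+14=11, 19+16=13, 19+18=15, 19+20=17
19 + H = {1, 3, 5, 7, 9, 11, 13, 15, 17, 19, 21} = 1 + H

19 + H = {1, 3, 5, 7, 9, 11, 13, 15, 17, 19, 21}


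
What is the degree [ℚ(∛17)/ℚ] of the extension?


∛17 has minimal polynomial x³ - 17 (irreducible over ℚ since 17 is not a perfect cube)

[ℚ(∛17)/ℚ] = 3


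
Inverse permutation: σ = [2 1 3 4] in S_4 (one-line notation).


To find σ⁻¹, swap domain and range:
σ(1) = 2 → σ⁻¹(2) = 1
σ(2) = 1 → σ⁻¹(1) = 2
σ(3) = 3 → σ⁻¹(3) = 3
σ(4) = 4 → σ⁻¹(4) = 4

σ⁻¹ = [2 1 3 4]


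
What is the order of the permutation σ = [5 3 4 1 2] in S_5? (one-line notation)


Cycle decomposition: (1 5 2 3 4)
Cycle lengths: 5
Order = lcm(5) = 5

ord(σ) = 5


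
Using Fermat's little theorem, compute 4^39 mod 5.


Fermat's little theorem: if p is prime and gcd(a,p)=1, then a^(p-1) ≡ 1 (mod p)
p = 5 is prime, gcd(4,5) = 1
Reduce exponent: 39 mod 4 = 3
So 4^39 ≡ 4^3 (mod 5)
4^3 mod 5 = 4

4^39 ≡ 4 (mod 5)


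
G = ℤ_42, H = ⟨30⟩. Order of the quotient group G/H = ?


|⟨30⟩| = n / gcd(30, 42) = 42 / 6 = 7
H is normal (ℤ_42 is abelian).
|G/H| = |G| / |H| = 42 / 7 = 6

|G/H| = 6


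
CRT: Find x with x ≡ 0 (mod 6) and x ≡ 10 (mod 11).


m₁ = 6, m₂ = 11, gcd = 1, so CRT applies. M = m₁·m₂ = 66
Let M₁ = M/m₁ = 11, M₂ = M/m₂ = 6
Find y₁ ≡ M₁⁻¹ (mod m₁): 11⁻¹ ≡ 5 (mod 6)
Find y₂ ≡ M₂⁻¹ (mod m₂): 6⁻¹ ≡ 2 (mod 11)
x = a₁·M₁·y₁ + a₂·M₂·y₂ = 0·11·5 + 10·6·2 = 120
Reduce mod 66: x ≡ 54
Check: 54 mod 6 = 0 ✓, 54 mod 11 = 10 ✓

x ≡ 54 (mod 66)


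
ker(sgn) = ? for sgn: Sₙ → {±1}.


Kernel = preimage of identity
ker(sgn) = even permutations = Aₙ

ker(sgn) = Aₙ


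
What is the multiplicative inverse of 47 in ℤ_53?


Use the extended Euclidean algorithm to write 1 = 47·s + 53·t; then s mod 53 is the inverse.
Euclidean algorithm:
  47 = 0·53 + 47
  53 = 1·47 + 6
  47 = 7·6 + 5
  6 = 1·5 + 1
  5 = 5·1 + 0
gcd(47,53) = 1
Back-substitution gives: 47·(-9) + 53·(8) = 1
So 47⁻¹ ≡ -9 ≡ 44 (mod 53)
Check: 47 × 44 = 2068 ≡ 1 (mod 53) ✓

47⁻¹ ≡ 44 (mod 53)


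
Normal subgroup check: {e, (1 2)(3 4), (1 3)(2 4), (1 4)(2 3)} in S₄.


H = {e, (1 2)(3 4), (1 3)(2 4), (1 4)(2 3)} in S₄
This is the Klein four-group V₄; it is normal in S₄ (it is a union of conjugacy classes)

Yes, normal subgroup


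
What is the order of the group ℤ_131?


ℤ_n has n elements.

|ℤ_131| = 131


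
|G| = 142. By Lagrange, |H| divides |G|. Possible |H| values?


Lagrange's theorem: |H| divides |G|
|G| = 142
Divisors of 142: 1, 2, 71, 142

Possible subgroup orders: {1, 2, 71, 142}
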